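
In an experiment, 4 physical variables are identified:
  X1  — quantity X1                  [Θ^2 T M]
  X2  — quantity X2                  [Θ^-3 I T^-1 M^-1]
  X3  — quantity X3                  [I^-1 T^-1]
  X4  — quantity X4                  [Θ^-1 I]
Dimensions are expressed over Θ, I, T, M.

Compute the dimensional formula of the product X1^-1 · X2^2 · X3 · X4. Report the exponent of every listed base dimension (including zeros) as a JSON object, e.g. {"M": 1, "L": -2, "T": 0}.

{"Θ": -9, "I": 2, "T": -4, "M": -3}

Exponent matrix [Θ,I,T,M] × [X1,X2,X3,X4]:
  Θ: [ 2 -3  0 -1]
  I: [ 0  1 -1  1]
  T: [ 1 -1 -1  0]
  M: [ 1 -1  0  0]
  [Θ]: (-1)·2+(2)·-3+(1)·0+(1)·-1 = -9
  [I]: (-1)·0+(2)·1+(1)·-1+(1)·1 = 2
  [T]: (-1)·1+(2)·-1+(1)·-1+(1)·0 = -4
  [M]: (-1)·1+(2)·-1+(1)·0+(1)·0 = -3
⇒ Θ^-9 I^2 T^-4 M^-3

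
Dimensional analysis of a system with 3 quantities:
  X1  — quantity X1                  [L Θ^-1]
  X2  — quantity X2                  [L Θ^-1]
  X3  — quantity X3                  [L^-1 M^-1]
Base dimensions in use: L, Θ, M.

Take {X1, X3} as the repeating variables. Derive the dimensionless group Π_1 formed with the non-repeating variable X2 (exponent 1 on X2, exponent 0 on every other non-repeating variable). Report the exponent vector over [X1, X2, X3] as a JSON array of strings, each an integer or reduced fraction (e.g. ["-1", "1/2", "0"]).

Write exponents as rows L,Θ,M / cols X1,X2,X3:
  L: [ 1  1 -1]
  Θ: [-1 -1  0]
  M: [ 0  0 -1]
Row reduction gives pivot columns X1,X3; rank = 2
Repeat: X1,X3; free: X2
RREF:
  r0: [   1    1    0]
  r1: [   0    0    1]
  r2: [   0    0    0]
Fix exponent of X2 at 1; solve each RREF row for its pivot's exponent:
  r0: exp(X1) + (1)·1 = 0 ⇒ exp(X1) = -1
  r1: exp(X3) + (0)·1 = 0 ⇒ exp(X3) = 0
Π_1 = X1^-1 · X2

["-1", "1", "0"]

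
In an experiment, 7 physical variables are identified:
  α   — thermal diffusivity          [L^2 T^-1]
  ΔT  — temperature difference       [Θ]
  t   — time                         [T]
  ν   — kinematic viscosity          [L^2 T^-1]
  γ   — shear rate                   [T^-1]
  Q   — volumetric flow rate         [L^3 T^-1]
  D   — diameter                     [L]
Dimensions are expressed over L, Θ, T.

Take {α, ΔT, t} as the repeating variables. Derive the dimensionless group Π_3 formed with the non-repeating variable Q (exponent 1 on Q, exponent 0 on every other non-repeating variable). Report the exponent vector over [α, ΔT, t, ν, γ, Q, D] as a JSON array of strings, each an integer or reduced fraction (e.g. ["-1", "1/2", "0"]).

["-3/2", "0", "-1/2", "0", "0", "1", "0"]

Exponent matrix [L,Θ,T] × [α,ΔT,t,ν,γ,Q,D]:
  L: [ 2  0  0  2  0  3  1]
  Θ: [ 0  1  0  0  0  0  0]
  T: [-1  0  1 -1 -1 -1  0]
Echelon form has 3 nonzero rows (pivots: α,ΔT,t)
Repeat: α,ΔT,t; free: ν,γ,Q,D
RREF:
  r0: [   1    0    0    1    0  3/2  1/2]
  r1: [   0    1    0    0    0    0    0]
  r2: [   0    0    1    0   -1  1/2  1/2]
Fix exponent of Q at 1, ν at 0, γ at 0, D at 0; solve each RREF row for its pivot's exponent:
  r0: exp(α) + (3/2)·1 = 0 ⇒ exp(α) = -3/2
  r1: exp(ΔT) + (0)·1 = 0 ⇒ exp(ΔT) = 0
  r2: exp(t) + (1/2)·1 = 0 ⇒ exp(t) = -1/2
Π_3 = α^(-3/2) · t^(-1/2) · Q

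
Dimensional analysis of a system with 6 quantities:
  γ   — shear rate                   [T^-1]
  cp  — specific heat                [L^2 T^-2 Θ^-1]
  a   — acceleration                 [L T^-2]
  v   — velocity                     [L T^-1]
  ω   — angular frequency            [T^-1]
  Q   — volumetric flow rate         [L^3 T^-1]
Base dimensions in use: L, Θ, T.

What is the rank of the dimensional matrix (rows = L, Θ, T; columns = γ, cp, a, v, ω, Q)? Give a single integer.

Dimensional matrix (L×Θ×T by γ×cp×a×v×ω×Q):
  L: [ 0  2  1  1  0  3]
  Θ: [ 0 -1  0  0  0  0]
  T: [-1 -2 -2 -1 -1 -1]
RREF → pivots at {γ,cp,a} ⇒ r = 3

3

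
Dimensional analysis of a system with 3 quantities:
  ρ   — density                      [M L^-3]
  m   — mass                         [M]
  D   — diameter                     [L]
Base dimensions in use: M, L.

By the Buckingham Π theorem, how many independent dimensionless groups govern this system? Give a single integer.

Exponent matrix [M,L] × [ρ,m,D]:
  M: [ 1  1  0]
  L: [-3  0  1]
RREF → pivots at {ρ,m} ⇒ r = 2
Π count = n − r = 3 − 2 = 1

1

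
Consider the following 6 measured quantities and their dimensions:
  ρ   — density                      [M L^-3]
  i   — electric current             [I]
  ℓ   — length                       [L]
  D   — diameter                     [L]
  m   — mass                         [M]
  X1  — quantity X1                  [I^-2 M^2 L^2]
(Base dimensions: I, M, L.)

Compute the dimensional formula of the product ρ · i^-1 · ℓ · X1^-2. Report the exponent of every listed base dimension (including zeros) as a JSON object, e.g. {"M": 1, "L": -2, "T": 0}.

Exponent matrix [I,M,L] × [ρ,i,ℓ,D,m,X1]:
  I: [ 0  1  0  0  0 -2]
  M: [ 1  0  0  0  1  2]
  L: [-3  0  1  1  0  2]
  [I]: (1)·0+(-1)·1+(1)·0+(-2)·-2 = 3
  [M]: (1)·1+(-1)·0+(1)·0+(-2)·2 = -3
  [L]: (1)·-3+(-1)·0+(1)·1+(-2)·2 = -6
⇒ I^3 M^-3 L^-6

{"I": 3, "M": -3, "L": -6}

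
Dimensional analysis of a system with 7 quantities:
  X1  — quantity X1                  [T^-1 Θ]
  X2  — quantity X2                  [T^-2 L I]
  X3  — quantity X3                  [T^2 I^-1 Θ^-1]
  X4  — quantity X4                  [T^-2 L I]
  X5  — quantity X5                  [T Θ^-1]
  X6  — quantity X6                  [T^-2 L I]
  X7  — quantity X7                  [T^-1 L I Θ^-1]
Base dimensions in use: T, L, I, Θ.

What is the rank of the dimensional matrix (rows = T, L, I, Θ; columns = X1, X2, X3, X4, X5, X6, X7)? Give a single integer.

Write exponents as rows T,L,I,Θ / cols X1,X2,X3,X4,X5,X6,X7:
  T: [-1 -2  2 -2  1 -2 -1]
  L: [ 0  1  0  1  0  1  1]
  I: [ 0  1 -1  1  0  1  1]
  Θ: [ 1  0 -1  0 -1  0 -1]
Row reduction gives pivot columns X1,X2,X3; rank = 3

3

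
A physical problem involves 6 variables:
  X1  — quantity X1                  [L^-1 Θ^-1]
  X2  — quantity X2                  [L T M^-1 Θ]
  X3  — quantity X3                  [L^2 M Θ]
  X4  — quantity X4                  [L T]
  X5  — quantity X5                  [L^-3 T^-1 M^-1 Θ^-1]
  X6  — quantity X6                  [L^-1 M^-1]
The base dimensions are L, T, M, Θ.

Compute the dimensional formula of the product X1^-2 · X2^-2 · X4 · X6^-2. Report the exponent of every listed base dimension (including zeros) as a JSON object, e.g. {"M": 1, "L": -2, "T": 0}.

{"L": 3, "T": -1, "M": 4, "Θ": 0}

Write exponents as rows L,T,M,Θ / cols X1,X2,X3,X4,X5,X6:
  L: [-1  1  2  1 -3 -1]
  T: [ 0  1  0  1 -1  0]
  M: [ 0 -1  1  0 -1 -1]
  Θ: [-1  1  1  0 -1  0]
  [L]: (-2)·-1+(-2)·1+(1)·1+(-2)·-1 = 3
  [T]: (-2)·0+(-2)·1+(1)·1+(-2)·0 = -1
  [M]: (-2)·0+(-2)·-1+(1)·0+(-2)·-1 = 4
  [Θ]: (-2)·-1+(-2)·1+(1)·0+(-2)·0 = 0
⇒ L^3 T^-1 M^4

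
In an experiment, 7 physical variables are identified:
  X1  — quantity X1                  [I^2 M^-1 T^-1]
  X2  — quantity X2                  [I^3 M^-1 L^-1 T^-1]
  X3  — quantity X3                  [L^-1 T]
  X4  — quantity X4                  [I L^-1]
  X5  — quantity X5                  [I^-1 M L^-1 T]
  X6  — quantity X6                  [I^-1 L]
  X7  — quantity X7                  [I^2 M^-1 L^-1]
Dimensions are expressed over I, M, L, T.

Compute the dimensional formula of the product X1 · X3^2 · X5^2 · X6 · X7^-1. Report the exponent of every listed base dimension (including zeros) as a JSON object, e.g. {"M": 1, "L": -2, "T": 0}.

{"I": -3, "M": 2, "L": -2, "T": 3}

Write exponents as rows I,M,L,T / cols X1,X2,X3,X4,X5,X6,X7:
  I: [ 2  3  0  1 -1 -1  2]
  M: [-1 -1  0  0  1  0 -1]
  L: [ 0 -1 -1 -1 -1  1 -1]
  T: [-1 -1  1  0  1  0  0]
  [I]: (1)·2+(2)·0+(2)·-1+(1)·-1+(-1)·2 = -3
  [M]: (1)·-1+(2)·0+(2)·1+(1)·0+(-1)·-1 = 2
  [L]: (1)·0+(2)·-1+(2)·-1+(1)·1+(-1)·-1 = -2
  [T]: (1)·-1+(2)·1+(2)·1+(1)·0+(-1)·0 = 3
⇒ I^-3 M^2 L^-2 T^3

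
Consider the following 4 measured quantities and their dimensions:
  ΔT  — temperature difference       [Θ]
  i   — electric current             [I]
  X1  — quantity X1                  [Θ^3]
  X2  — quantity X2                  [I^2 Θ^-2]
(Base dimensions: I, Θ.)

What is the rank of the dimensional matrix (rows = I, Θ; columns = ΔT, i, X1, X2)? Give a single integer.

Write exponents as rows I,Θ / cols ΔT,i,X1,X2:
  I: [ 0  1  0  2]
  Θ: [ 1  0  3 -2]
Echelon form has 2 nonzero rows (pivots: ΔT,i)

2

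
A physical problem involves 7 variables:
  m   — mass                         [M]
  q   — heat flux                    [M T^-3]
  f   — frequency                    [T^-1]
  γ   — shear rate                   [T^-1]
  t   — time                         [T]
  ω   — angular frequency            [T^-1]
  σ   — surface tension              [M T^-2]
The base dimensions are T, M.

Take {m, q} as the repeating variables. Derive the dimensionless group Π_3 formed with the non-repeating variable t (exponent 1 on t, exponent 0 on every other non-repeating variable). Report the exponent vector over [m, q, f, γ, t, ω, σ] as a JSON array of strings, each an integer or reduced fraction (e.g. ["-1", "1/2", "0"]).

Exponent matrix [T,M] × [m,q,f,γ,t,ω,σ]:
  T: [ 0 -3 -1 -1  1 -1 -2]
  M: [ 1  1  0  0  0  0  1]
Echelon form has 2 nonzero rows (pivots: m,q)
Pivot set = {m,q}, free = {f,γ,t,ω,σ}
RREF:
  r0: [   1    0 -1/3 -1/3  1/3 -1/3  1/3]
  r1: [   0    1  1/3  1/3 -1/3  1/3  2/3]
Fix exponent of t at 1, f at 0, γ at 0, ω at 0, σ at 0; solve each RREF row for its pivot's exponent:
  r0: exp(m) + (1/3)·1 = 0 ⇒ exp(m) = -1/3
  r1: exp(q) + (-1/3)·1 = 0 ⇒ exp(q) = 1/3
Π_3 = m^(-1/3) · q^(1/3) · t

["-1/3", "1/3", "0", "0", "1", "0", "0"]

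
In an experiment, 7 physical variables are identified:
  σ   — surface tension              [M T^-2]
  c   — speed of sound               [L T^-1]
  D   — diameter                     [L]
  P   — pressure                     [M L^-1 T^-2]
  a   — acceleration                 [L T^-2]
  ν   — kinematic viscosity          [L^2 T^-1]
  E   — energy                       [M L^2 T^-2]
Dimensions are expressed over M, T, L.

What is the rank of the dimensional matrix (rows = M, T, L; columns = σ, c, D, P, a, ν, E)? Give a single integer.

3

Dimensional matrix (M×T×L by σ×c×D×P×a×ν×E):
  M: [ 1  0  0  1  0  0  1]
  T: [-2 -1  0 -2 -2 -1 -2]
  L: [ 0  1  1 -1  1  2  2]
Echelon form has 3 nonzero rows (pivots: σ,c,D)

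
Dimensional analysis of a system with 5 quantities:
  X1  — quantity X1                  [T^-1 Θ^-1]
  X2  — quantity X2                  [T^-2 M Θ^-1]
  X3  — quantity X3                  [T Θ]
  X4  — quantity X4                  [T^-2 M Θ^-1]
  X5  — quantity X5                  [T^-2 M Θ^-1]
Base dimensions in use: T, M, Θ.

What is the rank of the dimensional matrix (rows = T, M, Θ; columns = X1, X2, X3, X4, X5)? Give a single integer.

2

Write exponents as rows T,M,Θ / cols X1,X2,X3,X4,X5:
  T: [-1 -2  1 -2 -2]
  M: [ 0  1  0  1  1]
  Θ: [-1 -1  1 -1 -1]
Row reduction gives pivot columns X1,X2; rank = 2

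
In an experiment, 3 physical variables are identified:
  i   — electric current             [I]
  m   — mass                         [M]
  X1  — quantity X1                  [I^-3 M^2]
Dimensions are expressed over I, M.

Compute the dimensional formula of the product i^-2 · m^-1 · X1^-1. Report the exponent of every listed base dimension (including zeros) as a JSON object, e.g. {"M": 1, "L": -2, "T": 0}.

Exponent matrix [I,M] × [i,m,X1]:
  I: [ 1  0 -3]
  M: [ 0  1  2]
  [I]: (-2)·1+(-1)·0+(-1)·-3 = 1
  [M]: (-2)·0+(-1)·1+(-1)·2 = -3
⇒ I M^-3

{"I": 1, "M": -3}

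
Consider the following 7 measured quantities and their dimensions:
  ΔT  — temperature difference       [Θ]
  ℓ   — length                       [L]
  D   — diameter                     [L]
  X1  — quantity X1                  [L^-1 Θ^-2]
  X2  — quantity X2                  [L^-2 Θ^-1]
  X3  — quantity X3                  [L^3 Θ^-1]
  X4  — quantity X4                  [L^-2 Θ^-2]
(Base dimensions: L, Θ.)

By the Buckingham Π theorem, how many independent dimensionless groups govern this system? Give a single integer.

5

Exponent matrix [L,Θ] × [ΔT,ℓ,D,X1,X2,X3,X4]:
  L: [ 0  1  1 -1 -2  3 -2]
  Θ: [ 1  0  0 -2 -1 -1 -2]
RREF → pivots at {ΔT,ℓ} ⇒ r = 2
n=7, r=2 ⇒ 5 dimensionless groups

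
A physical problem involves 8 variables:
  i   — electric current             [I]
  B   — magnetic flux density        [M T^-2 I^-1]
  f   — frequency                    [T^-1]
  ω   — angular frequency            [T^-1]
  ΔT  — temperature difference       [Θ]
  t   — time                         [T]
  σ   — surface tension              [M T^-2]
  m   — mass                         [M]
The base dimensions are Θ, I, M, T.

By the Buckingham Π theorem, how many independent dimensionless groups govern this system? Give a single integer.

4

Write exponents as rows Θ,I,M,T / cols i,B,f,ω,ΔT,t,σ,m:
  Θ: [ 0  0  0  0  1  0  0  0]
  I: [ 1 -1  0  0  0  0  0  0]
  M: [ 0  1  0  0  0  0  1  1]
  T: [ 0 -2 -1 -1  0  1 -2  0]
RREF → pivots at {i,B,f,ΔT} ⇒ r = 4
n=8, r=4 ⇒ 4 dimensionless groups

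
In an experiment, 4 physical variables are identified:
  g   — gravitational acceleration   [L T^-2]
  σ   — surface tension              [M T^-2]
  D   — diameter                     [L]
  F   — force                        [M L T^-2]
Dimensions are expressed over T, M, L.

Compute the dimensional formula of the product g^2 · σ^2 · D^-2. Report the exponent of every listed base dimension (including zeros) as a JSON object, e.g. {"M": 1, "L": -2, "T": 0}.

Exponent matrix [T,M,L] × [g,σ,D,F]:
  T: [-2 -2  0 -2]
  M: [ 0  1  0  1]
  L: [ 1  0  1  1]
  [T]: (2)·-2+(2)·-2+(-2)·0 = -8
  [M]: (2)·0+(2)·1+(-2)·0 = 2
  [L]: (2)·1+(2)·0+(-2)·1 = 0
⇒ T^-8 M^2

{"T": -8, "M": 2, "L": 0}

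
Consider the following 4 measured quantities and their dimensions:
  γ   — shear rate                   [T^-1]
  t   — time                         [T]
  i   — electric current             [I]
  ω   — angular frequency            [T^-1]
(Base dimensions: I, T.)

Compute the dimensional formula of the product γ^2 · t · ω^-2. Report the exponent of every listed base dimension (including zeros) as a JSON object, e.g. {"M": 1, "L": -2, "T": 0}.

Write exponents as rows I,T / cols γ,t,i,ω:
  I: [ 0  0  1  0]
  T: [-1  1  0 -1]
  [I]: (2)·0+(1)·0+(-2)·0 = 0
  [T]: (2)·-1+(1)·1+(-2)·-1 = 1
⇒ T

{"I": 0, "T": 1}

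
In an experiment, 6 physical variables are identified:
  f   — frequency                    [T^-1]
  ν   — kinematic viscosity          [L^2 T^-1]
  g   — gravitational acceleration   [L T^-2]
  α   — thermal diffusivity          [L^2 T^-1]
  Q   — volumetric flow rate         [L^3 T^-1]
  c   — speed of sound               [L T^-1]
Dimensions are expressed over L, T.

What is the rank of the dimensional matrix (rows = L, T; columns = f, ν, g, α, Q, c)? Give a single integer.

Dimensional matrix (L×T by f×ν×g×α×Q×c):
  L: [ 0  2  1  2  3  1]
  T: [-1 -1 -2 -1 -1 -1]
RREF → pivots at {f,ν} ⇒ r = 2

2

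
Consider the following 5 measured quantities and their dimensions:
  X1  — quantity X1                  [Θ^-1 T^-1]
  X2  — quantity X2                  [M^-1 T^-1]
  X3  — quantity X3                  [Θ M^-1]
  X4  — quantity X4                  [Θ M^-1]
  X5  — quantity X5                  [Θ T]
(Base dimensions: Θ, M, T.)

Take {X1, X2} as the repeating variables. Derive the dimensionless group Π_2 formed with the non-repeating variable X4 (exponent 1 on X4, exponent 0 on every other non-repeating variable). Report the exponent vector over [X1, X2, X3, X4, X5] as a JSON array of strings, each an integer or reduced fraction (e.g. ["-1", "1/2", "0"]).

["1", "-1", "0", "1", "0"]

Exponent matrix [Θ,M,T] × [X1,X2,X3,X4,X5]:
  Θ: [-1  0  1  1  1]
  M: [ 0 -1 -1 -1  0]
  T: [-1 -1  0  0  1]
RREF → pivots at {X1,X2} ⇒ r = 2
Pivot set = {X1,X2}, free = {X3,X4,X5}
RREF:
  r0: [   1    0   -1   -1   -1]
  r1: [   0    1    1    1    0]
  r2: [   0    0    0    0    0]
Fix exponent of X4 at 1, X3 at 0, X5 at 0; solve each RREF row for its pivot's exponent:
  r0: exp(X1) + (-1)·1 = 0 ⇒ exp(X1) = 1
  r1: exp(X2) + (1)·1 = 0 ⇒ exp(X2) = -1
Π_2 = X1 · X2^-1 · X4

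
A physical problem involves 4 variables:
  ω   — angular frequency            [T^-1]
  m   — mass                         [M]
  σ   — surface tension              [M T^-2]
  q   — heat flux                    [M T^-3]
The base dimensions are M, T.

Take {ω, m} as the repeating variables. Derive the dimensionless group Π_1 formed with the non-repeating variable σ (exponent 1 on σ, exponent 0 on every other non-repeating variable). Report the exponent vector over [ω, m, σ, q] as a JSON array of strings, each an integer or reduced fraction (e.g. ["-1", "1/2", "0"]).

["-2", "-1", "1", "0"]

Write exponents as rows M,T / cols ω,m,σ,q:
  M: [ 0  1  1  1]
  T: [-1  0 -2 -3]
RREF → pivots at {ω,m} ⇒ r = 2
Repeat: ω,m; free: σ,q
RREF:
  r0: [   1    0    2    3]
  r1: [   0    1    1    1]
Fix exponent of σ at 1, q at 0; solve each RREF row for its pivot's exponent:
  r0: exp(ω) + (2)·1 = 0 ⇒ exp(ω) = -2
  r1: exp(m) + (1)·1 = 0 ⇒ exp(m) = -1
Π_1 = ω^-2 · m^-1 · σ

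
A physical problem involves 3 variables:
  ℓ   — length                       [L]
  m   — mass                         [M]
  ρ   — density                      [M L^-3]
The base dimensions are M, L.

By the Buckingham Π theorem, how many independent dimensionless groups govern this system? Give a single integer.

Exponent matrix [M,L] × [ℓ,m,ρ]:
  M: [ 0  1  1]
  L: [ 1  0 -3]
Row reduction gives pivot columns ℓ,m; rank = 2
n=3, r=2 ⇒ 1 dimensionless group

1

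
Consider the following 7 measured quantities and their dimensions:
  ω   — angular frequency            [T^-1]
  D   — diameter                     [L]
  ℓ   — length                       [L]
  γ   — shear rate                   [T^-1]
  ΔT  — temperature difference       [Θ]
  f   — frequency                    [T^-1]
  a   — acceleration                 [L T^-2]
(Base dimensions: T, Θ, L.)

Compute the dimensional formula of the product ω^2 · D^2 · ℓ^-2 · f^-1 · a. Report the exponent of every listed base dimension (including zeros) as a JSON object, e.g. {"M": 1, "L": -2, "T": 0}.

Write exponents as rows T,Θ,L / cols ω,D,ℓ,γ,ΔT,f,a:
  T: [-1  0  0 -1  0 -1 -2]
  Θ: [ 0  0  0  0  1  0  0]
  L: [ 0  1  1  0  0  0  1]
  [T]: (2)·-1+(2)·0+(-2)·0+(-1)·-1+(1)·-2 = -3
  [Θ]: (2)·0+(2)·0+(-2)·0+(-1)·0+(1)·0 = 0
  [L]: (2)·0+(2)·1+(-2)·1+(-1)·0+(1)·1 = 1
⇒ T^-3 L

{"T": -3, "Θ": 0, "L": 1}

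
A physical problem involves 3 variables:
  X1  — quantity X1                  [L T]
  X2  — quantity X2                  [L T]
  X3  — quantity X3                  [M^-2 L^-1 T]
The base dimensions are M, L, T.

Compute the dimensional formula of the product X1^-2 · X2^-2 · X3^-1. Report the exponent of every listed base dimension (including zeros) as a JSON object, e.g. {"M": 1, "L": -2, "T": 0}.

{"M": 2, "L": -3, "T": -5}

Dimensional matrix (M×L×T by X1×X2×X3):
  M: [ 0  0 -2]
  L: [ 1  1 -1]
  T: [ 1  1  1]
  [M]: (-2)·0+(-2)·0+(-1)·-2 = 2
  [L]: (-2)·1+(-2)·1+(-1)·-1 = -3
  [T]: (-2)·1+(-2)·1+(-1)·1 = -5
⇒ M^2 L^-3 T^-5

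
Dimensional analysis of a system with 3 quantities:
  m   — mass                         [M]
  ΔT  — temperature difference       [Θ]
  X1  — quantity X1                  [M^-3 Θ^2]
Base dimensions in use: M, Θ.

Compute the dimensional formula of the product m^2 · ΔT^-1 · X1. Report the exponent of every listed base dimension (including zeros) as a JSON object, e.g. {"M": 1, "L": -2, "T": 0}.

Write exponents as rows M,Θ / cols m,ΔT,X1:
  M: [ 1  0 -3]
  Θ: [ 0  1  2]
  [M]: (2)·1+(-1)·0+(1)·-3 = -1
  [Θ]: (2)·0+(-1)·1+(1)·2 = 1
⇒ M^-1 Θ

{"M": -1, "Θ": 1}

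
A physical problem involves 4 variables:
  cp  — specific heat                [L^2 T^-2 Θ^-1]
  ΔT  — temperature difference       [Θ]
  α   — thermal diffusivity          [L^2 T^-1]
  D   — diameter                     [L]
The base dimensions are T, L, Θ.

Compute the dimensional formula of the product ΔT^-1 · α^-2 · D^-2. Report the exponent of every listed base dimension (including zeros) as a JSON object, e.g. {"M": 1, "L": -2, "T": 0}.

Exponent matrix [T,L,Θ] × [cp,ΔT,α,D]:
  T: [-2  0 -1  0]
  L: [ 2  0  2  1]
  Θ: [-1  1  0  0]
  [T]: (-1)·0+(-2)·-1+(-2)·0 = 2
  [L]: (-1)·0+(-2)·2+(-2)·1 = -6
  [Θ]: (-1)·1+(-2)·0+(-2)·0 = -1
⇒ T^2 L^-6 Θ^-1

{"T": 2, "L": -6, "Θ": -1}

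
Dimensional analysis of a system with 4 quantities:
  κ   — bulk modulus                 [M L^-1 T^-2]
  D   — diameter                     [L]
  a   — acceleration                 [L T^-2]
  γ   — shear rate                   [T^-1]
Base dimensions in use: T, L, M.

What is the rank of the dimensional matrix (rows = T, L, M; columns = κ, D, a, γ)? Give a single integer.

3

Exponent matrix [T,L,M] × [κ,D,a,γ]:
  T: [-2  0 -2 -1]
  L: [-1  1  1  0]
  M: [ 1  0  0  0]
RREF → pivots at {κ,D,a} ⇒ r = 3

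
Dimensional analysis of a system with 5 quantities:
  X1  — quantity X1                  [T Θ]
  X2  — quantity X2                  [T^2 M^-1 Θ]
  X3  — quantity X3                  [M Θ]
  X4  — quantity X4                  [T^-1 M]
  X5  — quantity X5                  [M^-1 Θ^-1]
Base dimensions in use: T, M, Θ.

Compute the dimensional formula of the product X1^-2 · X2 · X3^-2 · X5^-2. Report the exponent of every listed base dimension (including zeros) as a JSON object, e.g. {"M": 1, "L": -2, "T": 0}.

{"T": 0, "M": -1, "Θ": -1}

Exponent matrix [T,M,Θ] × [X1,X2,X3,X4,X5]:
  T: [ 1  2  0 -1  0]
  M: [ 0 -1  1  1 -1]
  Θ: [ 1  1  1  0 -1]
  [T]: (-2)·1+(1)·2+(-2)·0+(-2)·0 = 0
  [M]: (-2)·0+(1)·-1+(-2)·1+(-2)·-1 = -1
  [Θ]: (-2)·1+(1)·1+(-2)·1+(-2)·-1 = -1
⇒ M^-1 Θ^-1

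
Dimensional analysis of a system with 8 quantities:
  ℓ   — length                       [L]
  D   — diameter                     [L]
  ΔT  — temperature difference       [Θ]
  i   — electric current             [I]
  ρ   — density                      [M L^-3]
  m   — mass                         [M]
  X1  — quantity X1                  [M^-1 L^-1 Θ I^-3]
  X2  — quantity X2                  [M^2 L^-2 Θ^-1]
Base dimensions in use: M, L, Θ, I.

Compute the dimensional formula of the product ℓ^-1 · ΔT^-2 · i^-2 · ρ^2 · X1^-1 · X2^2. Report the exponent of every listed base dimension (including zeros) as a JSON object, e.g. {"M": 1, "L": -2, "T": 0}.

Dimensional matrix (M×L×Θ×I by ℓ×D×ΔT×i×ρ×m×X1×X2):
  M: [ 0  0  0  0  1  1 -1  2]
  L: [ 1  1  0  0 -3  0 -1 -2]
  Θ: [ 0  0  1  0  0  0  1 -1]
  I: [ 0  0  0  1  0  0 -3  0]
  [M]: (-1)·0+(-2)·0+(-2)·0+(2)·1+(-1)·-1+(2)·2 = 7
  [L]: (-1)·1+(-2)·0+(-2)·0+(2)·-3+(-1)·-1+(2)·-2 = -10
  [Θ]: (-1)·0+(-2)·1+(-2)·0+(2)·0+(-1)·1+(2)·-1 = -5
  [I]: (-1)·0+(-2)·0+(-2)·1+(2)·0+(-1)·-3+(2)·0 = 1
⇒ M^7 L^-10 Θ^-5 I

{"M": 7, "L": -10, "Θ": -5, "I": 1}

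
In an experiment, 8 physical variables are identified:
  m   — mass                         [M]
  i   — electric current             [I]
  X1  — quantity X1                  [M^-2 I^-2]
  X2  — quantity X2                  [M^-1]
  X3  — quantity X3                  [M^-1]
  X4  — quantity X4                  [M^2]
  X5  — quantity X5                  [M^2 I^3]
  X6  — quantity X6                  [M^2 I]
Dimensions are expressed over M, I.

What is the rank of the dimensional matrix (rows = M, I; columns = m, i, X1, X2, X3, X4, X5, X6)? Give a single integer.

2

Exponent matrix [M,I] × [m,i,X1,X2,X3,X4,X5,X6]:
  M: [ 1  0 -2 -1 -1  2  2  2]
  I: [ 0  1 -2  0  0  0  3  1]
Row reduction gives pivot columns m,i; rank = 2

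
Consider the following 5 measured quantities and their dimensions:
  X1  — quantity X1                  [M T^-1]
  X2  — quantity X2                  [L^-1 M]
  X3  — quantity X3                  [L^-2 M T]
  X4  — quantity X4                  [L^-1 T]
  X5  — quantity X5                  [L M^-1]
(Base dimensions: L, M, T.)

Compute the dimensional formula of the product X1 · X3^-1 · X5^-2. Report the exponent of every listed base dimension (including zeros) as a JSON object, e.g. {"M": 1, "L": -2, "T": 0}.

Write exponents as rows L,M,T / cols X1,X2,X3,X4,X5:
  L: [ 0 -1 -2 -1  1]
  M: [ 1  1  1  0 -1]
  T: [-1  0  1  1  0]
  [L]: (1)·0+(-1)·-2+(-2)·1 = 0
  [M]: (1)·1+(-1)·1+(-2)·-1 = 2
  [T]: (1)·-1+(-1)·1+(-2)·0 = -2
⇒ M^2 T^-2

{"L": 0, "M": 2, "T": -2}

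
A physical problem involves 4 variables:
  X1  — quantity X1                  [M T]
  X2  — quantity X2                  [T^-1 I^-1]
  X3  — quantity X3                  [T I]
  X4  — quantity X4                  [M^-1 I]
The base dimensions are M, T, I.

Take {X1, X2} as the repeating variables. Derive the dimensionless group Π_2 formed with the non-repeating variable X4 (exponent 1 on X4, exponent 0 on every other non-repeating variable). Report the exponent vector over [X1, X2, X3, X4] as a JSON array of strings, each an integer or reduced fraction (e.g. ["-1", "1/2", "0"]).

Exponent matrix [M,T,I] × [X1,X2,X3,X4]:
  M: [ 1  0  0 -1]
  T: [ 1 -1  1  0]
  I: [ 0 -1  1  1]
Echelon form has 2 nonzero rows (pivots: X1,X2)
Pivot set = {X1,X2}, free = {X3,X4}
RREF:
  r0: [   1    0    0   -1]
  r1: [   0    1   -1   -1]
  r2: [   0    0    0    0]
Fix exponent of X4 at 1, X3 at 0; solve each RREF row for its pivot's exponent:
  r0: exp(X1) + (-1)·1 = 0 ⇒ exp(X1) = 1
  r1: exp(X2) + (-1)·1 = 0 ⇒ exp(X2) = 1
Π_2 = X1 · X2 · X4

["1", "1", "0", "1"]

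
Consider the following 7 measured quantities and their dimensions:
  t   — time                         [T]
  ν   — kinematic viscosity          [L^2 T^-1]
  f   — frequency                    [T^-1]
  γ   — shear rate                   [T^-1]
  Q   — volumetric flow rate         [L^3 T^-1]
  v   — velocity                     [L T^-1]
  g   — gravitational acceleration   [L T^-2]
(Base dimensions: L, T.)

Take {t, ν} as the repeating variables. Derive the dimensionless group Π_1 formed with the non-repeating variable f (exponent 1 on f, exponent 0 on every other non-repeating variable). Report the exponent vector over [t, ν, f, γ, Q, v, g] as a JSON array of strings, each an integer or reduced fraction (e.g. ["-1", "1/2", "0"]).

["1", "0", "1", "0", "0", "0", "0"]

Write exponents as rows L,T / cols t,ν,f,γ,Q,v,g:
  L: [ 0  2  0  0  3  1  1]
  T: [ 1 -1 -1 -1 -1 -1 -2]
Row reduction gives pivot columns t,ν; rank = 2
Repeat: t,ν; free: f,γ,Q,v,g
RREF:
  r0: [   1    0   -1   -1  1/2 -1/2 -3/2]
  r1: [   0    1    0    0  3/2  1/2  1/2]
Fix exponent of f at 1, γ at 0, Q at 0, v at 0, g at 0; solve each RREF row for its pivot's exponent:
  r0: exp(t) + (-1)·1 = 0 ⇒ exp(t) = 1
  r1: exp(ν) + (0)·1 = 0 ⇒ exp(ν) = 0
Π_1 = t · f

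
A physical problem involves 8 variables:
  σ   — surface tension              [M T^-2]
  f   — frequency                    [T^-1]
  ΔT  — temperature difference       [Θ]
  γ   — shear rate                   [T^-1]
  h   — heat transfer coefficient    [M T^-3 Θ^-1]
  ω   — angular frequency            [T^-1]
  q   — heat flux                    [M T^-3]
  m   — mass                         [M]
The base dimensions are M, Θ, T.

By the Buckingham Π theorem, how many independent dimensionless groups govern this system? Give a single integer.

5

Dimensional matrix (M×Θ×T by σ×f×ΔT×γ×h×ω×q×m):
  M: [ 1  0  0  0  1  0  1  1]
  Θ: [ 0  0  1  0 -1  0  0  0]
  T: [-2 -1  0 -1 -3 -1 -3  0]
RREF → pivots at {σ,f,ΔT} ⇒ r = 3
n=8, r=3 ⇒ 5 dimensionless groups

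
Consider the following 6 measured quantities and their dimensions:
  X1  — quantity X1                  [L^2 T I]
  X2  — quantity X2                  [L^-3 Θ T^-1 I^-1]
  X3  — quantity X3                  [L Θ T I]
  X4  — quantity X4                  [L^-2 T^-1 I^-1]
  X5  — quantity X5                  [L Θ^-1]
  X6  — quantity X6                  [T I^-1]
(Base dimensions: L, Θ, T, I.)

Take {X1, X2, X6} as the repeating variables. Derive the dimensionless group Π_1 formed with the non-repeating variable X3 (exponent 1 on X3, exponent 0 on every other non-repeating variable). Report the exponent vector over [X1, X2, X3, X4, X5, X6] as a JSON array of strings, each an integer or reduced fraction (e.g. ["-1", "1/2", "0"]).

["-2", "-1", "1", "0", "0", "0"]

Exponent matrix [L,Θ,T,I] × [X1,X2,X3,X4,X5,X6]:
  L: [ 2 -3  1 -2  1  0]
  Θ: [ 0  1  1  0 -1  0]
  T: [ 1 -1  1 -1  0  1]
  I: [ 1 -1  1 -1  0 -1]
Echelon form has 3 nonzero rows (pivots: X1,X2,X6)
Pivot set = {X1,X2,X6}, free = {X3,X4,X5}
RREF:
  r0: [   1    0    2   -1   -1    0]
  r1: [   0    1    1    0   -1    0]
  r2: [   0    0    0    0    0    1]
  r3: [   0    0    0    0    0    0]
Fix exponent of X3 at 1, X4 at 0, X5 at 0; solve each RREF row for its pivot's exponent:
  r0: exp(X1) + (2)·1 = 0 ⇒ exp(X1) = -2
  r1: exp(X2) + (1)·1 = 0 ⇒ exp(X2) = -1
  r2: exp(X6) + (0)·1 = 0 ⇒ exp(X6) = 0
Π_1 = X1^-2 · X2^-1 · X3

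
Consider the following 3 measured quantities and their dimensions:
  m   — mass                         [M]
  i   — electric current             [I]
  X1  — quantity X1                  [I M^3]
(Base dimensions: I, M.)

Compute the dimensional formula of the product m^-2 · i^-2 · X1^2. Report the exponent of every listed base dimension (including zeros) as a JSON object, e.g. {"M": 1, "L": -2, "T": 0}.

{"I": 0, "M": 4}

Exponent matrix [I,M] × [m,i,X1]:
  I: [ 0  1  1]
  M: [ 1  0  3]
  [I]: (-2)·0+(-2)·1+(2)·1 = 0
  [M]: (-2)·1+(-2)·0+(2)·3 = 4
⇒ M^4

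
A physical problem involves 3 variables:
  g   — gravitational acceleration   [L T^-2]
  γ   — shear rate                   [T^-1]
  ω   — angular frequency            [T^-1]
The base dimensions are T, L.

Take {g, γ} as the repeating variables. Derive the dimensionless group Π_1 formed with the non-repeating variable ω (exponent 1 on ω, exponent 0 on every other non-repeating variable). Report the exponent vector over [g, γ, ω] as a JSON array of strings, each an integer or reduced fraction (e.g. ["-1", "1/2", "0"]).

["0", "-1", "1"]

Dimensional matrix (T×L by g×γ×ω):
  T: [-2 -1 -1]
  L: [ 1  0  0]
Echelon form has 2 nonzero rows (pivots: g,γ)
Repeat: g,γ; free: ω
RREF:
  r0: [   1    0    0]
  r1: [   0    1    1]
Fix exponent of ω at 1; solve each RREF row for its pivot's exponent:
  r0: exp(g) + (0)·1 = 0 ⇒ exp(g) = 0
  r1: exp(γ) + (1)·1 = 0 ⇒ exp(γ) = -1
Π_1 = γ^-1 · ω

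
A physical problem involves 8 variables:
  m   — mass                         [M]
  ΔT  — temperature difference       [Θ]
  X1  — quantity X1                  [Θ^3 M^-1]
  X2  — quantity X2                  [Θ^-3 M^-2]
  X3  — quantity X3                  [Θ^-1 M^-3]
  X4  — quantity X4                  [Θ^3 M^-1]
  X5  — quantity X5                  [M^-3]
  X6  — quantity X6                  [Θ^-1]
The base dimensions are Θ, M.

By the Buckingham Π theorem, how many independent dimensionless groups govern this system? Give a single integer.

6

Write exponents as rows Θ,M / cols m,ΔT,X1,X2,X3,X4,X5,X6:
  Θ: [ 0  1  3 -3 -1  3  0 -1]
  M: [ 1  0 -1 -2 -3 -1 -3  0]
Row reduction gives pivot columns m,ΔT; rank = 2
n=8, r=2 ⇒ 6 dimensionless groups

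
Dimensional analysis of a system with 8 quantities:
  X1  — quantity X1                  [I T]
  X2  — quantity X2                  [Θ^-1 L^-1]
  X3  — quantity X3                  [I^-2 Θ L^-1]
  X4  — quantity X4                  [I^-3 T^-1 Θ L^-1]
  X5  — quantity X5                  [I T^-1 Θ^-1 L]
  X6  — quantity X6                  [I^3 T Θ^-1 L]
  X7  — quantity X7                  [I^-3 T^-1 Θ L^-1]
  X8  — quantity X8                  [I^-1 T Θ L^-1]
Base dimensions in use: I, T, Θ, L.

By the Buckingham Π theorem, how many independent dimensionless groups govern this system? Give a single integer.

Dimensional matrix (I×T×Θ×L by X1×X2×X3×X4×X5×X6×X7×X8):
  I: [ 1  0 -2 -3  1  3 -3 -1]
  T: [ 1  0  0 -1 -1  1 -1  1]
  Θ: [ 0 -1  1  1 -1 -1  1  1]
  L: [ 0 -1 -1 -1  1  1 -1 -1]
Echelon form has 3 nonzero rows (pivots: X1,X2,X3)
n=8, r=3 ⇒ 5 dimensionless groups

5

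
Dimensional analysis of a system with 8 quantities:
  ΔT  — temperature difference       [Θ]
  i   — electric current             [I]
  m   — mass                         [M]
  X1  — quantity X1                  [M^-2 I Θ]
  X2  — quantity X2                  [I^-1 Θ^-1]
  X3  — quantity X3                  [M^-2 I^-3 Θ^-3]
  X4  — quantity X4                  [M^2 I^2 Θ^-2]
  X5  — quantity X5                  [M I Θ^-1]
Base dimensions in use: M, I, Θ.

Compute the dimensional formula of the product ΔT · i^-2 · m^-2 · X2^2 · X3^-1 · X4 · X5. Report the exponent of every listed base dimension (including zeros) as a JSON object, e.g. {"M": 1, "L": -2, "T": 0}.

{"M": 3, "I": 2, "Θ": -1}

Exponent matrix [M,I,Θ] × [ΔT,i,m,X1,X2,X3,X4,X5]:
  M: [ 0  0  1 -2  0 -2  2  1]
  I: [ 0  1  0  1 -1 -3  2  1]
  Θ: [ 1  0  0  1 -1 -3 -2 -1]
  [M]: (1)·0+(-2)·0+(-2)·1+(2)·0+(-1)·-2+(1)·2+(1)·1 = 3
  [I]: (1)·0+(-2)·1+(-2)·0+(2)·-1+(-1)·-3+(1)·2+(1)·1 = 2
  [Θ]: (1)·1+(-2)·0+(-2)·0+(2)·-1+(-1)·-3+(1)·-2+(1)·-1 = -1
⇒ M^3 I^2 Θ^-1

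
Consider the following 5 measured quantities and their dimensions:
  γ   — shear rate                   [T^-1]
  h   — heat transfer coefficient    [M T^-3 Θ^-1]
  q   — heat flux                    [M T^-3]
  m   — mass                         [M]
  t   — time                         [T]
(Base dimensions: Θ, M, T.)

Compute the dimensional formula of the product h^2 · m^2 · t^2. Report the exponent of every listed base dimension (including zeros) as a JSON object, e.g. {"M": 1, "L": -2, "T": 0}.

Write exponents as rows Θ,M,T / cols γ,h,q,m,t:
  Θ: [ 0 -1  0  0  0]
  M: [ 0  1  1  1  0]
  T: [-1 -3 -3  0  1]
  [Θ]: (2)·-1+(2)·0+(2)·0 = -2
  [M]: (2)·1+(2)·1+(2)·0 = 4
  [T]: (2)·-3+(2)·0+(2)·1 = -4
⇒ Θ^-2 M^4 T^-4

{"Θ": -2, "M": 4, "T": -4}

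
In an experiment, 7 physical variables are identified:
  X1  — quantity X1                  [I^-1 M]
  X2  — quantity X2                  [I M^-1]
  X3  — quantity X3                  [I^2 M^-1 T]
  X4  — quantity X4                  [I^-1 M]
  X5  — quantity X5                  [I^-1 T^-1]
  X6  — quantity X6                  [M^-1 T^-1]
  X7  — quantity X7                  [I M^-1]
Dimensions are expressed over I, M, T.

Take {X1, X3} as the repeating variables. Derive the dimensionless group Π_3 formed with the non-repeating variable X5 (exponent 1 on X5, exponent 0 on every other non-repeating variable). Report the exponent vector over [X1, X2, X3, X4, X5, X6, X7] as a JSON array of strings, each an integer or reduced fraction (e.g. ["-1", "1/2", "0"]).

["1", "0", "1", "0", "1", "0", "0"]

Exponent matrix [I,M,T] × [X1,X2,X3,X4,X5,X6,X7]:
  I: [-1  1  2 -1 -1  0  1]
  M: [ 1 -1 -1  1  0 -1 -1]
  T: [ 0  0  1  0 -1 -1  0]
Row reduction gives pivot columns X1,X3; rank = 2
Repeat: X1,X3; free: X2,X4,X5,X6,X7
RREF:
  r0: [   1   -1    0    1   -1   -2   -1]
  r1: [   0    0    1    0   -1   -1    0]
  r2: [   0    0    0    0    0    0    0]
Fix exponent of X5 at 1, X2 at 0, X4 at 0, X6 at 0, X7 at 0; solve each RREF row for its pivot's exponent:
  r0: exp(X1) + (-1)·1 = 0 ⇒ exp(X1) = 1
  r1: exp(X3) + (-1)·1 = 0 ⇒ exp(X3) = 1
Π_3 = X1 · X3 · X5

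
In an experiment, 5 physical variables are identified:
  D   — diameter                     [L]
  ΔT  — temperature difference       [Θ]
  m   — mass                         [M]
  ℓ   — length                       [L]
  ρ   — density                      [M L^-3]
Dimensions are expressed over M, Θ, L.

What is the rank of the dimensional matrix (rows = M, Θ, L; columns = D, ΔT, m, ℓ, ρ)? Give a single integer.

Write exponents as rows M,Θ,L / cols D,ΔT,m,ℓ,ρ:
  M: [ 0  0  1  0  1]
  Θ: [ 0  1  0  0  0]
  L: [ 1  0  0  1 -3]
Row reduction gives pivot columns D,ΔT,m; rank = 3

3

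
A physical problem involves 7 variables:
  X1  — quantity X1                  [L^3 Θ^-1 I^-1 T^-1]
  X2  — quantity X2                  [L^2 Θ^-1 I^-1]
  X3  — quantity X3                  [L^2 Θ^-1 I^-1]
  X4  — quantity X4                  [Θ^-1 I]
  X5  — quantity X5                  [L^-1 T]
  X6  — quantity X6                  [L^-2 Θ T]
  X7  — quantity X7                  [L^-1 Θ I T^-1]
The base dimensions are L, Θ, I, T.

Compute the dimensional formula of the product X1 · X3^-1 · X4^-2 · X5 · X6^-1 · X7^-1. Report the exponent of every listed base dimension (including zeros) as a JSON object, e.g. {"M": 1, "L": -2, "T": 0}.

Dimensional matrix (L×Θ×I×T by X1×X2×X3×X4×X5×X6×X7):
  L: [ 3  2  2  0 -1 -2 -1]
  Θ: [-1 -1 -1 -1  0  1  1]
  I: [-1 -1 -1  1  0  0  1]
  T: [-1  0  0  0  1  1 -1]
  [L]: (1)·3+(-1)·2+(-2)·0+(1)·-1+(-1)·-2+(-1)·-1 = 3
  [Θ]: (1)·-1+(-1)·-1+(-2)·-1+(1)·0+(-1)·1+(-1)·1 = 0
  [I]: (1)·-1+(-1)·-1+(-2)·1+(1)·0+(-1)·0+(-1)·1 = -3
  [T]: (1)·-1+(-1)·0+(-2)·0+(1)·1+(-1)·1+(-1)·-1 = 0
⇒ L^3 I^-3

{"L": 3, "Θ": 0, "I": -3, "T": 0}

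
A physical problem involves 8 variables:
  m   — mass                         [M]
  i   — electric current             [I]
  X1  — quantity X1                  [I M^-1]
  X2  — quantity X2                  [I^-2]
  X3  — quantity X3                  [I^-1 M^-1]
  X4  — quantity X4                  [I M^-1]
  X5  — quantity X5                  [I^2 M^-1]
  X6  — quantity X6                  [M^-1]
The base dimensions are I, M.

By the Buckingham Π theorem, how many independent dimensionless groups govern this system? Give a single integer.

6

Exponent matrix [I,M] × [m,i,X1,X2,X3,X4,X5,X6]:
  I: [ 0  1  1 -2 -1  1  2  0]
  M: [ 1  0 -1  0 -1 -1 -1 -1]
Echelon form has 2 nonzero rows (pivots: m,i)
Π count = n − r = 8 − 2 = 6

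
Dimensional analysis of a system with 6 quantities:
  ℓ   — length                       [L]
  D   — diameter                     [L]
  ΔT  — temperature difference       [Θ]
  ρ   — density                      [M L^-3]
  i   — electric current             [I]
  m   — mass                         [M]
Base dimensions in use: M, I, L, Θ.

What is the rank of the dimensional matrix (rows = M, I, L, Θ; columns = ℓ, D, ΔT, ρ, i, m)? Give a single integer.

Write exponents as rows M,I,L,Θ / cols ℓ,D,ΔT,ρ,i,m:
  M: [ 0  0  0  1  0  1]
  I: [ 0  0  0  0  1  0]
  L: [ 1  1  0 -3  0  0]
  Θ: [ 0  0  1  0  0  0]
Row reduction gives pivot columns ℓ,ΔT,ρ,i; rank = 4

4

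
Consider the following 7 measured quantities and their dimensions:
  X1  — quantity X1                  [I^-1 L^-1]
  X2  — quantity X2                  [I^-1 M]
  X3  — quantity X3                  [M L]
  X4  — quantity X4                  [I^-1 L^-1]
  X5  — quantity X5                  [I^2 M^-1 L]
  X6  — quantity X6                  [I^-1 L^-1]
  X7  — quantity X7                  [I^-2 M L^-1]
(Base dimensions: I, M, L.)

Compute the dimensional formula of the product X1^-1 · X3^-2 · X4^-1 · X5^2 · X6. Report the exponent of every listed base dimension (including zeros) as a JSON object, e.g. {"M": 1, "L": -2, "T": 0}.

Write exponents as rows I,M,L / cols X1,X2,X3,X4,X5,X6,X7:
  I: [-1 -1  0 -1  2 -1 -2]
  M: [ 0  1  1  0 -1  0  1]
  L: [-1  0  1 -1  1 -1 -1]
  [I]: (-1)·-1+(-2)·0+(-1)·-1+(2)·2+(1)·-1 = 5
  [M]: (-1)·0+(-2)·1+(-1)·0+(2)·-1+(1)·0 = -4
  [L]: (-1)·-1+(-2)·1+(-1)·-1+(2)·1+(1)·-1 = 1
⇒ I^5 M^-4 L

{"I": 5, "M": -4, "L": 1}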